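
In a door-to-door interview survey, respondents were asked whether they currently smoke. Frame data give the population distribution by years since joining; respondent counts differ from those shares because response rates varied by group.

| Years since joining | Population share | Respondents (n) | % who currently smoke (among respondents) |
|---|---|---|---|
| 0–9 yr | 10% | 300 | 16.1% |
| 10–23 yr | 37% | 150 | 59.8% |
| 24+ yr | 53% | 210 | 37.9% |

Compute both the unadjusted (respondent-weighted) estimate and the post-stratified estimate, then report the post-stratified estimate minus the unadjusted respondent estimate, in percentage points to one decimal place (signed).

+10.9 percentage points

Unadjusted (pooled respondent) estimate weights by respondent counts:
  (300/660)×16.1 + (150/660)×59.8 + (210/660)×37.9 = 32.9682%
Post-stratified estimate weights by population shares:
  0.1×16.1 + 0.37×59.8 + 0.53×37.9 = 43.823%
Difference = 43.823 − 32.9682 = 10.8548 pp.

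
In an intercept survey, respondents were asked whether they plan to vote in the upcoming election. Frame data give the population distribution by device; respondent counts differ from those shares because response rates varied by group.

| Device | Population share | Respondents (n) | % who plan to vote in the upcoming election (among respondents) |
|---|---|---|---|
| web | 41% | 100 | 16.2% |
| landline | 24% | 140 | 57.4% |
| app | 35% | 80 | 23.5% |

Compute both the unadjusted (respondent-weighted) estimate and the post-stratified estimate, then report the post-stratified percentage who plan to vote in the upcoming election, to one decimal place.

28.6%

Naive respondent-only estimate (weights = respondent counts):
  (100/320)×16.2 + (140/320)×57.4 + (80/320)×23.5 = 36.05%
Reweighting by population device shares:
  0.41×16.2 + 0.24×57.4 + 0.35×23.5 = 28.643%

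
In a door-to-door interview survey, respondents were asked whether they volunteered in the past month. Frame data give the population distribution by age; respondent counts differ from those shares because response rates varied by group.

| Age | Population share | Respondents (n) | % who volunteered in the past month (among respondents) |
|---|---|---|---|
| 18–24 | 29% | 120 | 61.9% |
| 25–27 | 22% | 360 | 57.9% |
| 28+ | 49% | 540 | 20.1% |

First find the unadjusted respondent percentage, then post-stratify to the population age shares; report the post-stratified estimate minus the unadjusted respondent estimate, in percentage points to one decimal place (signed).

+2.2 percentage points

Without adjustment, the pooled respondent share is:
  (120/1020)×61.9 + (360/1020)×57.9 + (540/1020)×20.1 = 38.3588%
Post-stratified estimate weights by population shares:
  0.29×61.9 + 0.22×57.9 + 0.49×20.1 = 40.538%
Difference = 40.538 − 38.3588 = 2.1792 pp.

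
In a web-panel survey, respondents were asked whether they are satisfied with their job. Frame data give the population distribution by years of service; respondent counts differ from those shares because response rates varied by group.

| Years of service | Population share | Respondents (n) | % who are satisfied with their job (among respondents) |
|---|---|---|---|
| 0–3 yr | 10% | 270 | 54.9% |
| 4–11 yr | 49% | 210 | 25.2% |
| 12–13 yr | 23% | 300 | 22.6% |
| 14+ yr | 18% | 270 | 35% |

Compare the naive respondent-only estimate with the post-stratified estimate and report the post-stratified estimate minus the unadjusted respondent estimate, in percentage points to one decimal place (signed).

Naive respondent-only estimate (weights = respondent counts):
  (270/1050)×54.9 + (210/1050)×25.2 + (300/1050)×22.6 + (270/1050)×35 = 34.6143%
Post-stratified estimate weights by population shares:
  0.1×54.9 + 0.49×25.2 + 0.23×22.6 + 0.18×35 = 29.336%
Difference = 29.336 − 34.6143 = -5.2783 pp.

-5.3 percentage points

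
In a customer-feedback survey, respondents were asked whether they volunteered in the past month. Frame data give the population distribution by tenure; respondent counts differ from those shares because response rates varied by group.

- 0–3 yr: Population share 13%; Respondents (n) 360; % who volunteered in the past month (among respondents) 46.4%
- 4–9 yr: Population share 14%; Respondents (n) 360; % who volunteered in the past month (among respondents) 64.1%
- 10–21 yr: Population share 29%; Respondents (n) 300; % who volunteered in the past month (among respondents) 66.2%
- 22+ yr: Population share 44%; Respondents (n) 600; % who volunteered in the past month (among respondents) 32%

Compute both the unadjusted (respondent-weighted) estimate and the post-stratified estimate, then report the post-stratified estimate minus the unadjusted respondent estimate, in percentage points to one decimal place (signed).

-0.4 percentage points

Unadjusted (pooled respondent) estimate weights by respondent counts:
  (360/1620)×46.4 + (360/1620)×64.1 + (300/1620)×66.2 + (600/1620)×32 = 48.6667%
Post-stratified estimate weights by population shares:
  0.13×46.4 + 0.14×64.1 + 0.29×66.2 + 0.44×32 = 48.284%
Difference = 48.284 − 48.6667 = -0.3827 pp.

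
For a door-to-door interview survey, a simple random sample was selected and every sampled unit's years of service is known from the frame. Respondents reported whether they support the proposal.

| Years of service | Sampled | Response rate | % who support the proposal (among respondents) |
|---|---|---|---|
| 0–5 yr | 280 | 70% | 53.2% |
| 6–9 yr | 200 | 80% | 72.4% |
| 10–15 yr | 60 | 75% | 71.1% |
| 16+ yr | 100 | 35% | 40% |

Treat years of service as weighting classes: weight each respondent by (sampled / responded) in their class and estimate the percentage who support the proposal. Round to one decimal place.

58.8%

Each respondent's weight = sampled/responded in their class; summing within a class gives n_sampled, so:
  0–5 yr: 280 × 53.2 = 14,896
  6–9 yr: 200 × 72.4 = 14480
  10–15 yr: 60 × 71.1 = 4266
  16+ yr: 100 × 40 = 4000
Adjusted estimate = 37,642 / 640 = 58.8156 → 58.8%.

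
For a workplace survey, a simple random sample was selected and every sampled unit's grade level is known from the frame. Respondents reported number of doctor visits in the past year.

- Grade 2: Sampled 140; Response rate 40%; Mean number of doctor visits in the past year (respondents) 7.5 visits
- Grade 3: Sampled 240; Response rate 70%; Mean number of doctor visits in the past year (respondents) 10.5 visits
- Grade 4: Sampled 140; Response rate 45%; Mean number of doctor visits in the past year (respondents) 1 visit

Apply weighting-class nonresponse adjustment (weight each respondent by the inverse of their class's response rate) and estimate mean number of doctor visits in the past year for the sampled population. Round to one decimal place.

7.1

Each respondent's weight = sampled/responded in their class; summing within a class gives n_sampled, so:
  Grade 2: 140 × 7.5 = 1050
  Grade 3: 240 × 10.5 = 2520
  Grade 4: 140 × 1 = 140
Adjusted estimate = 3710 / 520 = 7.13462 → 7.1.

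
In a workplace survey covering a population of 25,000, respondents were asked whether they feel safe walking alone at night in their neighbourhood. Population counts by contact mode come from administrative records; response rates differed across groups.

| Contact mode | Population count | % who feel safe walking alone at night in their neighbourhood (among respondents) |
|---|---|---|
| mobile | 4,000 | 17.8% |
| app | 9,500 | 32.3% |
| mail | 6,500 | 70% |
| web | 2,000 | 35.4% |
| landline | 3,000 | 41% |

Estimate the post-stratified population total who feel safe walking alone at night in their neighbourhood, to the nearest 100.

Estimated count per cell = population count × respondent percentage:
  mobile: 4,000 × 17.8% = 712
  app: 9,500 × 32.3% = 3068.5
  mail: 6,500 × 70% = 4550
  web: 2,000 × 35.4% = 708
  landline: 3,000 × 41% = 1230
Estimated total = 10268.5 → 10,300.

10,300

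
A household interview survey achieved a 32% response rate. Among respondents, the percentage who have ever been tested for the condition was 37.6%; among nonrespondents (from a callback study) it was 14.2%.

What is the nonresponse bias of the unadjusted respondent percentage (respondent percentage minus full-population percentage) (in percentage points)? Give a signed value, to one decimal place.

Nonresponse fraction = 1 − 0.32 = 0.68.
Bias = (nonresponse fraction) × (respondent percentage − nonrespondent percentage)
     = 0.68 × (37.6 − 14.2) = 0.68 × 23.4 = 15.912.

+15.9 percentage points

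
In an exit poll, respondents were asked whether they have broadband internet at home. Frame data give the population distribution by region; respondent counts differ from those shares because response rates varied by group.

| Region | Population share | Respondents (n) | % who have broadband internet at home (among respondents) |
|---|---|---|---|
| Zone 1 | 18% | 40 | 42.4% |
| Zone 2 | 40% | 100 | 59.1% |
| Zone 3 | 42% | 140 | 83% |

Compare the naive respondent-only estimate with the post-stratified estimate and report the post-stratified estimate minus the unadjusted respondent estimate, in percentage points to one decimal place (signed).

-2.5 percentage points

Unadjusted (pooled respondent) estimate weights by respondent counts:
  (40/280)×42.4 + (100/280)×59.1 + (140/280)×83 = 68.6643%
Post-stratified estimate weights by population shares:
  0.18×42.4 + 0.4×59.1 + 0.42×83 = 66.132%
Difference = 66.132 − 68.6643 = -2.5323 pp.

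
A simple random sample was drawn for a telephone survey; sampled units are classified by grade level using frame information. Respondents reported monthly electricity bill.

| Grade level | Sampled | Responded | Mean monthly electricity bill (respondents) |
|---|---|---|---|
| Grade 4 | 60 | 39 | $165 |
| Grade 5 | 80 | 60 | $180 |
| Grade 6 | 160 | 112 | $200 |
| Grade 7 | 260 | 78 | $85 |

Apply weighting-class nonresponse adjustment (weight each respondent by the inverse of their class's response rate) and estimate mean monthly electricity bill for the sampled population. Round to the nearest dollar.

$140

Response rates by class: Grade 4 39/60 = 65%, Grade 5 60/80 = 75%, Grade 6 112/160 = 70%, Grade 7 78/260 = 30%.
Weighting each respondent by the inverse class response rate inflates each class back to its sampled size, so the class weight is n_sampled:
  Grade 4: 60 × 165 = 9900
  Grade 5: 80 × 180 = 14,400
  Grade 6: 160 × 200 = 32,000
  Grade 7: 260 × 85 = 22,100
Adjusted estimate = 78,400 / 560 = 140 → $140.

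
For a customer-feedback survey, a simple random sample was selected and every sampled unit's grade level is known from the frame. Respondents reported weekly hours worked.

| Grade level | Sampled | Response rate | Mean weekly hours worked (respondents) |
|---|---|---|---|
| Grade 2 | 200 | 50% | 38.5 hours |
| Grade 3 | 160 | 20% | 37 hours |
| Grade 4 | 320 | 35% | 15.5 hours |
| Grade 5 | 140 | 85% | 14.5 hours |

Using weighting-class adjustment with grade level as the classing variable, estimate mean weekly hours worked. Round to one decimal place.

Each respondent's weight = sampled/responded in their class; summing within a class gives n_sampled, so:
  Grade 2: 200 × 38.5 = 7700
  Grade 3: 160 × 37 = 5920
  Grade 4: 320 × 15.5 = 4960
  Grade 5: 140 × 14.5 = 2030
Adjusted estimate = 20,610 / 820 = 25.1341 → 25.1.

25.1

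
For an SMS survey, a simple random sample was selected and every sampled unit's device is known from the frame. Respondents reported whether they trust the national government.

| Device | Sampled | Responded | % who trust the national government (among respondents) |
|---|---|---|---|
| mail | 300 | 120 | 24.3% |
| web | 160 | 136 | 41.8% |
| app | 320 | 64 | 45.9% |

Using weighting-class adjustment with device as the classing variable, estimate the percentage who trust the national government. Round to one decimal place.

36.8%

Response rates by class: mail 120/300 = 40%, web 136/160 = 85%, app 64/320 = 20%.
Weighting each respondent by the inverse class response rate inflates each class back to its sampled size, so the class weight is n_sampled:
  mail: 300 × 24.3 = 7290
  web: 160 × 41.8 = 6688
  app: 320 × 45.9 = 14,688
Adjusted estimate = 28,666 / 780 = 36.7513 → 36.8%.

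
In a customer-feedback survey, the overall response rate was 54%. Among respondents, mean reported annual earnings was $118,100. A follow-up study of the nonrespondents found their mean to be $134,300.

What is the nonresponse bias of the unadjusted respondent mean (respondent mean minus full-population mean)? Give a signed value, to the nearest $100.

Nonresponse fraction = 1 − 0.54 = 0.46.
Bias = (nonresponse fraction) × (respondent mean − nonrespondent mean)
     = 0.46 × (118,100 − 134,300) = 0.46 × -16,200 = -7452.

-$7,500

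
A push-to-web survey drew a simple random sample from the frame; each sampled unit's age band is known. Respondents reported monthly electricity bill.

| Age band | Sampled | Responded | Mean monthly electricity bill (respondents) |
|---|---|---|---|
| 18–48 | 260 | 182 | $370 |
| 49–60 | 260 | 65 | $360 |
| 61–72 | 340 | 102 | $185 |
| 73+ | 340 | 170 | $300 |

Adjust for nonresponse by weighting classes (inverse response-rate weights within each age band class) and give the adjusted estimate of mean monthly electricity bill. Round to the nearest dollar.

$296

Response rates by class: 18–48 182/260 = 70%, 49–60 65/260 = 25%, 61–72 102/340 = 30%, 73+ 170/340 = 50%.
Inverse-response-rate weighting restores each class to its sampled count, so class totals weight by n_sampled:
  18–48: 260 × 370 = 96,200
  49–60: 260 × 360 = 93,600
  61–72: 340 × 185 = 62,900
  73+: 340 × 300 = 102,000
Adjusted estimate = 354,700 / 1,200 = 295.583 → $296.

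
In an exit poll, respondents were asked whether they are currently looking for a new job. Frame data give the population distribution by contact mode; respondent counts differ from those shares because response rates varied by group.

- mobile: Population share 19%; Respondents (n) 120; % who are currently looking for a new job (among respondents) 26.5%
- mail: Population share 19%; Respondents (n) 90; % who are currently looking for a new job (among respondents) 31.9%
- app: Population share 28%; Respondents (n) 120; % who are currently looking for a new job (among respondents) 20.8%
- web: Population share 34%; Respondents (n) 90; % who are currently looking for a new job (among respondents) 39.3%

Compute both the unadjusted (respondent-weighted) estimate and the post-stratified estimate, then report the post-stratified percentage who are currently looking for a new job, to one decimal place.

30.3%

Naive respondent-only estimate (weights = respondent counts):
  (120/420)×26.5 + (90/420)×31.9 + (120/420)×20.8 + (90/420)×39.3 = 28.7714%
Post-stratified estimate weights by population shares:
  0.19×26.5 + 0.19×31.9 + 0.28×20.8 + 0.34×39.3 = 30.282%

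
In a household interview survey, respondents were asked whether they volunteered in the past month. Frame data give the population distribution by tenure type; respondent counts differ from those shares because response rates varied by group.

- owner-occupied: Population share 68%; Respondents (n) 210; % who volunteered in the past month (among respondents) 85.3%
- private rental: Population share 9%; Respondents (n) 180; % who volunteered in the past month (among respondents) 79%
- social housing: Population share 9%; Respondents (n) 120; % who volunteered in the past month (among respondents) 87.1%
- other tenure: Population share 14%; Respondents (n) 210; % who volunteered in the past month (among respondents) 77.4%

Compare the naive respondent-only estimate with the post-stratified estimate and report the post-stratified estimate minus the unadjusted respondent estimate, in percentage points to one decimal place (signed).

+2.1 percentage points

Without adjustment, the pooled respondent share is:
  (210/720)×85.3 + (180/720)×79 + (120/720)×87.1 + (210/720)×77.4 = 81.7208%
Reweighting by population tenure type shares:
  0.68×85.3 + 0.09×79 + 0.09×87.1 + 0.14×77.4 = 83.789%
Difference = 83.789 − 81.7208 = 2.0682 pp.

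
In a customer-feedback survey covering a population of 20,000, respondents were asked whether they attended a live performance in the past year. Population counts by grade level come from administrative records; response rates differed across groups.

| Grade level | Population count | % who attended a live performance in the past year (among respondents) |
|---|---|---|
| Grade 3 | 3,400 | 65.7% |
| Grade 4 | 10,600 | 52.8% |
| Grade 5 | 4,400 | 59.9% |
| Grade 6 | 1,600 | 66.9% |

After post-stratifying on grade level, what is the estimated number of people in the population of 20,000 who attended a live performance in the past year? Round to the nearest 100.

Estimated count per cell = population count × respondent percentage:
  Grade 3: 3,400 × 65.7% = 2233.8
  Grade 4: 10,600 × 52.8% = 5596.8
  Grade 5: 4,400 × 59.9% = 2635.6
  Grade 6: 1,600 × 66.9% = 1070.4
Estimated total = 11536.6 → 11,500.

11,500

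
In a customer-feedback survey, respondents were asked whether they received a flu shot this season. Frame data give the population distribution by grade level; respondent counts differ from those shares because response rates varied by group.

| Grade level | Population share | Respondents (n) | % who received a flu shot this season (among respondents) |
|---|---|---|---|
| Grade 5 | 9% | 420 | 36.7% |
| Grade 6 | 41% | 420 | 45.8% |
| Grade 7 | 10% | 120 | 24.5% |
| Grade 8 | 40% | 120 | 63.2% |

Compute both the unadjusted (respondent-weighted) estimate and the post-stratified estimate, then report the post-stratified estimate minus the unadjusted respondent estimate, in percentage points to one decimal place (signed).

+8.0 percentage points

Naive respondent-only estimate (weights = respondent counts):
  (420/1080)×36.7 + (420/1080)×45.8 + (120/1080)×24.5 + (120/1080)×63.2 = 41.8278%
Reweighting by population grade level shares:
  0.09×36.7 + 0.41×45.8 + 0.1×24.5 + 0.4×63.2 = 49.811%
Difference = 49.811 − 41.8278 = 7.9832 pp.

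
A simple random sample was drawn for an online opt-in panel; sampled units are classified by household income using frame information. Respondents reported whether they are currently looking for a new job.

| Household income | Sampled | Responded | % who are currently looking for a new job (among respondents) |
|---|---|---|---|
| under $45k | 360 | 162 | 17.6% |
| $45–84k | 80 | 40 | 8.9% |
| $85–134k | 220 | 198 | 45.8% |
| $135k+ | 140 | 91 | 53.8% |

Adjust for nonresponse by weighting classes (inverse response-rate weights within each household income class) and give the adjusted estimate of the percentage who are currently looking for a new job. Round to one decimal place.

Response rates by class: under $45k 162/360 = 45%, $45–84k 40/80 = 50%, $85–134k 198/220 = 90%, $135k+ 91/140 = 65%.
Each respondent's weight = sampled/responded in their class; summing within a class gives n_sampled, so:
  under $45k: 360 × 17.6 = 6336
  $45–84k: 80 × 8.9 = 712
  $85–134k: 220 × 45.8 = 10,076
  $135k+: 140 × 53.8 = 7532
Adjusted estimate = 24,656 / 800 = 30.82 → 30.8%.

30.8%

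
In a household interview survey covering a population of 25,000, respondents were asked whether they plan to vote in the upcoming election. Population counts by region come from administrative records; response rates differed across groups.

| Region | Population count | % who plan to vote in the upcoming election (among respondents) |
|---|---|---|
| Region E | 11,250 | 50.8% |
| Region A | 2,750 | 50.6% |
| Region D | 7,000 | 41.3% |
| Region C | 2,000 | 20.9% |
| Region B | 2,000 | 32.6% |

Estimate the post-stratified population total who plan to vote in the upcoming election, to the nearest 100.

Estimated count per cell = population count × respondent percentage:
  Region E: 11,250 × 50.8% = 5715
  Region A: 2,750 × 50.6% = 1391.5
  Region D: 7,000 × 41.3% = 2891
  Region C: 2,000 × 20.9% = 418
  Region B: 2,000 × 32.6% = 652
Estimated total = 11067.5 → 11,100.

11,100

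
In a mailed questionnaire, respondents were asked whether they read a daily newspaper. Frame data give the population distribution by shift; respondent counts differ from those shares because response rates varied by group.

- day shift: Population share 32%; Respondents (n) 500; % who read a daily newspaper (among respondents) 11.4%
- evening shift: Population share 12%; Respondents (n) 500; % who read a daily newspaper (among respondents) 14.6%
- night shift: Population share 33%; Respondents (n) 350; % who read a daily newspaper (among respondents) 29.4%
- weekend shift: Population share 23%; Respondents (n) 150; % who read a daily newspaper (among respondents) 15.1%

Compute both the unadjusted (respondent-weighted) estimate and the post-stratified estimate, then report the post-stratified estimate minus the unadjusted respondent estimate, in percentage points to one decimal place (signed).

Naive respondent-only estimate (weights = respondent counts):
  (500/1500)×11.4 + (500/1500)×14.6 + (350/1500)×29.4 + (150/1500)×15.1 = 17.0367%
Reweighting by population shift shares:
  0.32×11.4 + 0.12×14.6 + 0.33×29.4 + 0.23×15.1 = 18.575%
Difference = 18.575 − 17.0367 = 1.5383 pp.

+1.5 percentage points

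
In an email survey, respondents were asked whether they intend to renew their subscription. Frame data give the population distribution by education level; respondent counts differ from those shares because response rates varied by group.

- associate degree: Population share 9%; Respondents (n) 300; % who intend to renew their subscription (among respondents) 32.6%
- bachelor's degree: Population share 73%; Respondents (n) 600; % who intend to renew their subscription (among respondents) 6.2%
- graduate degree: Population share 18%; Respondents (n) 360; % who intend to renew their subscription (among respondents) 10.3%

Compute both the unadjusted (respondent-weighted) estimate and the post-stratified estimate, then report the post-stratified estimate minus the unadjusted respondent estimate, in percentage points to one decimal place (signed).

Without adjustment, the pooled respondent share is:
  (300/1260)×32.6 + (600/1260)×6.2 + (360/1260)×10.3 = 13.6571%
Post-stratified estimate weights by population shares:
  0.09×32.6 + 0.73×6.2 + 0.18×10.3 = 9.314%
Difference = 9.314 − 13.6571 = -4.3431 pp.

-4.3 percentage points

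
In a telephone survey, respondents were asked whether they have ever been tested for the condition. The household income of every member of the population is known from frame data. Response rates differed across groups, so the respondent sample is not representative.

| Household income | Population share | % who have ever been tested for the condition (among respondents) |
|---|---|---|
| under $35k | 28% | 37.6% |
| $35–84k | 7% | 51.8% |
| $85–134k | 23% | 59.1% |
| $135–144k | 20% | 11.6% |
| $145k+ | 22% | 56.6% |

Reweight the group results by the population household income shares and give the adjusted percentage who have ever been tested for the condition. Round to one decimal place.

Post-stratification weights by population share, not respondent share:
  under $35k: 0.28 × 37.6 = 10.528
  $35–84k: 0.07 × 51.8 = 3.626
  $85–134k: 0.23 × 59.1 = 13.593
  $135–144k: 0.2 × 11.6 = 2.32
  $145k+: 0.22 × 56.6 = 12.452
Post-stratified estimate = 42.519 → 42.5%.

42.5%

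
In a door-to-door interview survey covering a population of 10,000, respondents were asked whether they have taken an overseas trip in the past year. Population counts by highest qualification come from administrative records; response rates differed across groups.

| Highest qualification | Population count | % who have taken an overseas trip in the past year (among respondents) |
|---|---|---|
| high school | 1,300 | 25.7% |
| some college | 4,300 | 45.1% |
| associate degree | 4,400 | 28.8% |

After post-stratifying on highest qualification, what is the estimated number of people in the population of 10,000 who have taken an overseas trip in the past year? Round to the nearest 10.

Estimated count per cell = population count × respondent percentage:
  high school: 1,300 × 25.7% = 334.1
  some college: 4,300 × 45.1% = 1939.3
  associate degree: 4,400 × 28.8% = 1267.2
Estimated total = 3540.6 → 3,540.

3,540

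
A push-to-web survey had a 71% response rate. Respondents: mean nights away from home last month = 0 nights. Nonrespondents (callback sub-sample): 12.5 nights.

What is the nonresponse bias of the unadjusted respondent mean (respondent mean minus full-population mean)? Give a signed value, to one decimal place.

-3.6

Nonresponse fraction = 1 − 0.71 = 0.29.
Bias = (nonresponse fraction) × (respondent mean − nonrespondent mean)
     = 0.29 × (0 − 12.5) = 0.29 × -12.5 = -3.625.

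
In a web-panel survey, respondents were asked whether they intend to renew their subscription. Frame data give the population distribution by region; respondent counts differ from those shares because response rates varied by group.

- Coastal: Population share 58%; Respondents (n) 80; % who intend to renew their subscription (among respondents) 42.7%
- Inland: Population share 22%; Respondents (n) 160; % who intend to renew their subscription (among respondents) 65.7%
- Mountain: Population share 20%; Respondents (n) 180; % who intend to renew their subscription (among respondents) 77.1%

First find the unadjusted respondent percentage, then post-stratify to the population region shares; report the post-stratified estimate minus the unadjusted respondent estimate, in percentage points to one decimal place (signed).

-11.6 percentage points

Unadjusted (pooled respondent) estimate weights by respondent counts:
  (80/420)×42.7 + (160/420)×65.7 + (180/420)×77.1 = 66.2048%
Post-stratified estimate weights by population shares:
  0.58×42.7 + 0.22×65.7 + 0.2×77.1 = 54.64%
Difference = 54.64 − 66.2048 = -11.5648 pp.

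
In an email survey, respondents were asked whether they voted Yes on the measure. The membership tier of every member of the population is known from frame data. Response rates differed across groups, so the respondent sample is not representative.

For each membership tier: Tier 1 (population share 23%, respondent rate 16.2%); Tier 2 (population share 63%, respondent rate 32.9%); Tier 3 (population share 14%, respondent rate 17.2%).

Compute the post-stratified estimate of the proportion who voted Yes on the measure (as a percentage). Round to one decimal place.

Weight each group's respondent value by its population share:
  Tier 1: 0.23 × 16.2 = 3.726
  Tier 2: 0.63 × 32.9 = 20.727
  Tier 3: 0.14 × 17.2 = 2.408
Post-stratified estimate = 26.861 → 26.9%.

26.9%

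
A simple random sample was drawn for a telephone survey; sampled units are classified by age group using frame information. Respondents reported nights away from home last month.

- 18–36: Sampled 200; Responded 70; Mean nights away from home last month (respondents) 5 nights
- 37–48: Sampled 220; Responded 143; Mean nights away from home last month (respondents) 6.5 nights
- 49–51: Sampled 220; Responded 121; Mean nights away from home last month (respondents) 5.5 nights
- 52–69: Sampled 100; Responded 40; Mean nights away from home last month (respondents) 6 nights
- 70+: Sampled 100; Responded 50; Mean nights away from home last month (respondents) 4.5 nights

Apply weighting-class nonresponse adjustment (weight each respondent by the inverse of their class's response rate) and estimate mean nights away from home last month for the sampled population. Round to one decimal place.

Class response rates: 18–36 70/200 = 35%, 37–48 143/220 = 65%, 49–51 121/220 = 55%, 52–69 40/100 = 40%, 70+ 50/100 = 50%.
With weight = n_sampled/n_responded per class, the weighted class total is n_sampled:
  18–36: 200 × 5 = 1000
  37–48: 220 × 6.5 = 1430
  49–51: 220 × 5.5 = 1210
  52–69: 100 × 6 = 600
  70+: 100 × 4.5 = 450
Adjusted estimate = 4690 / 840 = 5.58333 → 5.6.

5.6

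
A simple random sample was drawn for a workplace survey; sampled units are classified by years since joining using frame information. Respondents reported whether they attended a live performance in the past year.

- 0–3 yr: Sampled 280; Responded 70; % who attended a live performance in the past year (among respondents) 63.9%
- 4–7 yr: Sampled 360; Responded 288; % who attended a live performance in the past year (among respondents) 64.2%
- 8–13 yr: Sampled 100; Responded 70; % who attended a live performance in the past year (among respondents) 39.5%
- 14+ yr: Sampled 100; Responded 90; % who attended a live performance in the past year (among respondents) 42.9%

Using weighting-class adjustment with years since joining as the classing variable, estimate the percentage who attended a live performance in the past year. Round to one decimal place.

58.6%

Response rates by class: 0–3 yr 70/280 = 25%, 4–7 yr 288/360 = 80%, 8–13 yr 70/100 = 70%, 14+ yr 90/100 = 90%.
With weight = n_sampled/n_responded per class, the weighted class total is n_sampled:
  0–3 yr: 280 × 63.9 = 17,892
  4–7 yr: 360 × 64.2 = 23,112
  8–13 yr: 100 × 39.5 = 3950
  14+ yr: 100 × 42.9 = 4290
Adjusted estimate = 49,244 / 840 = 58.6238 → 58.6%.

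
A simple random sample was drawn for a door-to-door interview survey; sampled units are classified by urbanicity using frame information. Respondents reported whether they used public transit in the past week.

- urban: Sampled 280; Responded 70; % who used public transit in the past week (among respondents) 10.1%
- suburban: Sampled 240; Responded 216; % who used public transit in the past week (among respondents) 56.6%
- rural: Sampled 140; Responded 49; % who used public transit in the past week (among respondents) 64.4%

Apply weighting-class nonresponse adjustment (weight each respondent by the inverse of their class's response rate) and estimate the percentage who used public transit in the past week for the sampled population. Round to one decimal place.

Response rates by class: urban 70/280 = 25%, suburban 216/240 = 90%, rural 49/140 = 35%.
Inverse-response-rate weighting restores each class to its sampled count, so class totals weight by n_sampled:
  urban: 280 × 10.1 = 2828
  suburban: 240 × 56.6 = 13,584
  rural: 140 × 64.4 = 9016
Adjusted estimate = 25,428 / 660 = 38.5273 → 38.5%.

38.5%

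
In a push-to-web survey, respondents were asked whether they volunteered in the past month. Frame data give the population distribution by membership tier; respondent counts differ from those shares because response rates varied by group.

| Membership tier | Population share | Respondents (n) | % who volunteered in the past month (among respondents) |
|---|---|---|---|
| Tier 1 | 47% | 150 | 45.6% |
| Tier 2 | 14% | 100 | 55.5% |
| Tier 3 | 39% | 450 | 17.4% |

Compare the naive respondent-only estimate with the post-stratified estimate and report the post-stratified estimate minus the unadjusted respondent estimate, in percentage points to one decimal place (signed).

+7.1 percentage points

Unadjusted (pooled respondent) estimate weights by respondent counts:
  (150/700)×45.6 + (100/700)×55.5 + (450/700)×17.4 = 28.8857%
Reweighting by population membership tier shares:
  0.47×45.6 + 0.14×55.5 + 0.39×17.4 = 35.988%
Difference = 35.988 − 28.8857 = 7.1023 pp.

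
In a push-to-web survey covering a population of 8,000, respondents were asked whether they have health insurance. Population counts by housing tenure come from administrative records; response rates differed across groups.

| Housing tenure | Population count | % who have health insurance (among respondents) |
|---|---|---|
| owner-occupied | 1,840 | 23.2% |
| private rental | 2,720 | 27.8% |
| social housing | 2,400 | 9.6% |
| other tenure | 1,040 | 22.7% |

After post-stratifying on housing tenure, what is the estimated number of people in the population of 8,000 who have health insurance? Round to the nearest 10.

1,650

Estimated count per cell = population count × respondent percentage:
  owner-occupied: 1,840 × 23.2% = 426.88
  private rental: 2,720 × 27.8% = 756.16
  social housing: 2,400 × 9.6% = 230.4
  other tenure: 1,040 × 22.7% = 236.08
Estimated total = 1649.52 → 1,650.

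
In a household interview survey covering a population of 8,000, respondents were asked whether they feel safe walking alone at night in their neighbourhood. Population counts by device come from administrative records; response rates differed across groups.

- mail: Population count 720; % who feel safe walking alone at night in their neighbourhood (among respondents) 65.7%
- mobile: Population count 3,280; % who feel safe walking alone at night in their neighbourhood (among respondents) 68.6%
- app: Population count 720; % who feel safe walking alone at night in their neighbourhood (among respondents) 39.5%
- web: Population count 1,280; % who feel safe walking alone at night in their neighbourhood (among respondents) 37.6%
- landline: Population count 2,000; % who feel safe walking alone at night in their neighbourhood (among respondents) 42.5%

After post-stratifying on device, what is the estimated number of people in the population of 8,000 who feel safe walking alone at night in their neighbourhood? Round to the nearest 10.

4,340

Apply each group's respondent rate to its population count:
  mail: 720 × 65.7% = 473.04
  mobile: 3,280 × 68.6% = 2250.08
  app: 720 × 39.5% = 284.4
  web: 1,280 × 37.6% = 481.28
  landline: 2,000 × 42.5% = 850
Estimated total = 4338.8 → 4,340.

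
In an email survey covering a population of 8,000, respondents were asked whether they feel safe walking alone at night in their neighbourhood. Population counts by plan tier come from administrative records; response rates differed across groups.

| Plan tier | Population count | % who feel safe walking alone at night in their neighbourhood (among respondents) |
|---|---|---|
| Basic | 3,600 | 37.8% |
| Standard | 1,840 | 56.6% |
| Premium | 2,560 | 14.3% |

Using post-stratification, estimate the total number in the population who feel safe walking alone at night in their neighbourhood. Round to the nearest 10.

2,770

Apply each group's respondent rate to its population count:
  Basic: 3,600 × 37.8% = 1360.8
  Standard: 1,840 × 56.6% = 1041.44
  Premium: 2,560 × 14.3% = 366.08
Estimated total = 2768.32 → 2,770.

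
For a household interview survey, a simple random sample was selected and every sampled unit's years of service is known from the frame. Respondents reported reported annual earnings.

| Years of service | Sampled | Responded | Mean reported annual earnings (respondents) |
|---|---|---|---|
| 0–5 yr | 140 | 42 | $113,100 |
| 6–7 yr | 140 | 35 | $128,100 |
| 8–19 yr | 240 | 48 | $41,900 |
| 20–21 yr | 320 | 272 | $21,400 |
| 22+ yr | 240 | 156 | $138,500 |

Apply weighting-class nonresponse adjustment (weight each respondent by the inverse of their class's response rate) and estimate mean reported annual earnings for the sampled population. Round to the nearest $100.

Response rates by class: 0–5 yr 42/140 = 30%, 6–7 yr 35/140 = 25%, 8–19 yr 48/240 = 20%, 20–21 yr 272/320 = 85%, 22+ yr 156/240 = 65%.
Weighting each respondent by the inverse class response rate inflates each class back to its sampled size, so the class weight is n_sampled:
  0–5 yr: 140 × 113,100 = 15,834,000
  6–7 yr: 140 × 128,100 = 17,934,000
  8–19 yr: 240 × 41,900 = 10,056,000
  20–21 yr: 320 × 21,400 = 6,848,000
  22+ yr: 240 × 138,500 = 33,240,000
Adjusted estimate = 83,912,000 / 1,080 = 77696.3 → $77,700.

$77,700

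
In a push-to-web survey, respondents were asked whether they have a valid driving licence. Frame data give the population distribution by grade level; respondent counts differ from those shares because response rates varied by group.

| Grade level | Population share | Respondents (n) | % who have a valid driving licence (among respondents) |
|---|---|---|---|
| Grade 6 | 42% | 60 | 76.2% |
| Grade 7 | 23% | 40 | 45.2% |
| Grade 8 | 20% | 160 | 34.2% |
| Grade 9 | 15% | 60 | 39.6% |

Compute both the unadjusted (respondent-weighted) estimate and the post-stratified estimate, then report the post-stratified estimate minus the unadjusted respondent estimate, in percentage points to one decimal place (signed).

+10.7 percentage points

Without adjustment, the pooled respondent share is:
  (60/320)×76.2 + (40/320)×45.2 + (160/320)×34.2 + (60/320)×39.6 = 44.4625%
Post-stratifying to population shares instead:
  0.42×76.2 + 0.23×45.2 + 0.2×34.2 + 0.15×39.6 = 55.18%
Difference = 55.18 − 44.4625 = 10.7175 pp.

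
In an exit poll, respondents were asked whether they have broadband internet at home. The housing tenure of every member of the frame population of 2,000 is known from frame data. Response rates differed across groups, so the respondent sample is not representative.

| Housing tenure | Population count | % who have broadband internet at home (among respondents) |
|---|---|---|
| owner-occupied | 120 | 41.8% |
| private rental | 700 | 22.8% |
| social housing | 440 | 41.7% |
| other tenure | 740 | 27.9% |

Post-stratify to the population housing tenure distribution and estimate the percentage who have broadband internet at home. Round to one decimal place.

30.0%

Post-stratification weights by population share, not respondent share:
  owner-occupied: (120/2,000) × 41.8 = 2.508
  private rental: (700/2,000) × 22.8 = 7.98
  social housing: (440/2,000) × 41.7 = 9.174
  other tenure: (740/2,000) × 27.9 = 10.323
Post-stratified estimate = 29.985 → 30.0%.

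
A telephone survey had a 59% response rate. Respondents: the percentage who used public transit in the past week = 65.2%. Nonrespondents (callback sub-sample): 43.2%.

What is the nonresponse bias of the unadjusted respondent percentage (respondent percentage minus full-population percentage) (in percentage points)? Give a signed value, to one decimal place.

Nonresponse fraction = 1 − 0.59 = 0.41.
Bias = (nonresponse fraction) × (respondent percentage − nonrespondent percentage)
     = 0.41 × (65.2 − 43.2) = 0.41 × 22 = 9.02.

+9.0 percentage points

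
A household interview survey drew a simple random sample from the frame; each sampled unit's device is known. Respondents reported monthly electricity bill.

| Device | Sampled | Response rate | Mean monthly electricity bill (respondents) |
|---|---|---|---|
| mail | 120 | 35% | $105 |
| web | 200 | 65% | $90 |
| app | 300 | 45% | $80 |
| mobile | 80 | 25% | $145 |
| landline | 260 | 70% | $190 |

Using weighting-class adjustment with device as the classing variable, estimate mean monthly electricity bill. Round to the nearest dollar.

$120

Each respondent's weight = sampled/responded in their class; summing within a class gives n_sampled, so:
  mail: 120 × 105 = 12,600
  web: 200 × 90 = 18,000
  app: 300 × 80 = 24,000
  mobile: 80 × 145 = 11,600
  landline: 260 × 190 = 49,400
Adjusted estimate = 115,600 / 960 = 120.417 → $120.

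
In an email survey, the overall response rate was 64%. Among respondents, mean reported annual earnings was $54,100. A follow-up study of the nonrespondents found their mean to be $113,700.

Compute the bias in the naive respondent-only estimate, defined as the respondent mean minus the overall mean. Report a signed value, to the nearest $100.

-$21,500

Nonresponse fraction = 1 − 0.64 = 0.36.
Bias = (nonresponse fraction) × (respondent mean − nonrespondent mean)
     = 0.36 × (54,100 − 113,700) = 0.36 × -59,600 = -21,456.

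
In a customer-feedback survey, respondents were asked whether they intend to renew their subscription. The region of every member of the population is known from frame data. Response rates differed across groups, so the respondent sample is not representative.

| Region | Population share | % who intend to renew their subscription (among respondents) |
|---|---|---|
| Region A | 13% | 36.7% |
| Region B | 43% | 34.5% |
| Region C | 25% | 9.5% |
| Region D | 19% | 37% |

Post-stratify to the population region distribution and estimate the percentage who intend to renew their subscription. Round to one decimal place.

Weight each group's respondent value by its population share:
  Region A: 0.13 × 36.7 = 4.771
  Region B: 0.43 × 34.5 = 14.835
  Region C: 0.25 × 9.5 = 2.375
  Region D: 0.19 × 37 = 7.03
Post-stratified estimate = 29.011 → 29.0%.

29.0%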